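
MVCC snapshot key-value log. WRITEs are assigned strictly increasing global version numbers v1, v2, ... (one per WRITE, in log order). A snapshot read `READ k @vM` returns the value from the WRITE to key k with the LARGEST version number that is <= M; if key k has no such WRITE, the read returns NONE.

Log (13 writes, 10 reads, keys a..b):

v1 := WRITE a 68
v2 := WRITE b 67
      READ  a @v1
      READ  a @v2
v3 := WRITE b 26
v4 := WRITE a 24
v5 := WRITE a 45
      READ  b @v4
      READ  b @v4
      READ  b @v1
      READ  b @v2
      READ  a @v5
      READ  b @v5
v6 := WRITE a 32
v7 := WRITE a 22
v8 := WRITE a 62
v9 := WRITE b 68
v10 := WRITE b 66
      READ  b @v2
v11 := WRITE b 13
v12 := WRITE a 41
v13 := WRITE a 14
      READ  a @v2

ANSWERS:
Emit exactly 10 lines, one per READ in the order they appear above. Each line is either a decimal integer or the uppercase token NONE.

v1: WRITE a=68  (a history now [(1, 68)])
v2: WRITE b=67  (b history now [(2, 67)])
READ a @v1: history=[(1, 68)] -> pick v1 -> 68
READ a @v2: history=[(1, 68)] -> pick v1 -> 68
v3: WRITE b=26  (b history now [(2, 67), (3, 26)])
v4: WRITE a=24  (a history now [(1, 68), (4, 24)])
v5: WRITE a=45  (a history now [(1, 68), (4, 24), (5, 45)])
READ b @v4: history=[(2, 67), (3, 26)] -> pick v3 -> 26
READ b @v4: history=[(2, 67), (3, 26)] -> pick v3 -> 26
READ b @v1: history=[(2, 67), (3, 26)] -> no version <= 1 -> NONE
READ b @v2: history=[(2, 67), (3, 26)] -> pick v2 -> 67
READ a @v5: history=[(1, 68), (4, 24), (5, 45)] -> pick v5 -> 45
READ b @v5: history=[(2, 67), (3, 26)] -> pick v3 -> 26
v6: WRITE a=32  (a history now [(1, 68), (4, 24), (5, 45), (6, 32)])
v7: WRITE a=22  (a history now [(1, 68), (4, 24), (5, 45), (6, 32), (7, 22)])
v8: WRITE a=62  (a history now [(1, 68), (4, 24), (5, 45), (6, 32), (7, 22), (8, 62)])
v9: WRITE b=68  (b history now [(2, 67), (3, 26), (9, 68)])
v10: WRITE b=66  (b history now [(2, 67), (3, 26), (9, 68), (10, 66)])
READ b @v2: history=[(2, 67), (3, 26), (9, 68), (10, 66)] -> pick v2 -> 67
v11: WRITE b=13  (b history now [(2, 67), (3, 26), (9, 68), (10, 66), (11, 13)])
v12: WRITE a=41  (a history now [(1, 68), (4, 24), (5, 45), (6, 32), (7, 22), (8, 62), (12, 41)])
v13: WRITE a=14  (a history now [(1, 68), (4, 24), (5, 45), (6, 32), (7, 22), (8, 62), (12, 41), (13, 14)])
READ a @v2: history=[(1, 68), (4, 24), (5, 45), (6, 32), (7, 22), (8, 62), (12, 41), (13, 14)] -> pick v1 -> 68

Answer: 68
68
26
26
NONE
67
45
26
67
68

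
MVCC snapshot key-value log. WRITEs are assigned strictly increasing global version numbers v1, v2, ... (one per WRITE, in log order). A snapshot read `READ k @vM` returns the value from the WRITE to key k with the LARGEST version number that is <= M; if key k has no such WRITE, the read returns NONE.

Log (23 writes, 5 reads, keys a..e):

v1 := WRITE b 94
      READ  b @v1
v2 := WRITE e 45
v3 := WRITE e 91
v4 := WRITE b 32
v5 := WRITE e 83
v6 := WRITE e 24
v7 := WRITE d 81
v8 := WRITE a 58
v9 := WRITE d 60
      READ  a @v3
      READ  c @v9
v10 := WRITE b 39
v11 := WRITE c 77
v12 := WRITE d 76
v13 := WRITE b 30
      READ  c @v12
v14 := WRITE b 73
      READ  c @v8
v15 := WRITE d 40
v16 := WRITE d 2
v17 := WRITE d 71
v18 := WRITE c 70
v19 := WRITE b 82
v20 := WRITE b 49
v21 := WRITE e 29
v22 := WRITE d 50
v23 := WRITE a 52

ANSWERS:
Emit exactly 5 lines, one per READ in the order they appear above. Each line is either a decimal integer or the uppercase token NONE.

v1: WRITE b=94  (b history now [(1, 94)])
READ b @v1: history=[(1, 94)] -> pick v1 -> 94
v2: WRITE e=45  (e history now [(2, 45)])
v3: WRITE e=91  (e history now [(2, 45), (3, 91)])
v4: WRITE b=32  (b history now [(1, 94), (4, 32)])
v5: WRITE e=83  (e history now [(2, 45), (3, 91), (5, 83)])
v6: WRITE e=24  (e history now [(2, 45), (3, 91), (5, 83), (6, 24)])
v7: WRITE d=81  (d history now [(7, 81)])
v8: WRITE a=58  (a history now [(8, 58)])
v9: WRITE d=60  (d history now [(7, 81), (9, 60)])
READ a @v3: history=[(8, 58)] -> no version <= 3 -> NONE
READ c @v9: history=[] -> no version <= 9 -> NONE
v10: WRITE b=39  (b history now [(1, 94), (4, 32), (10, 39)])
v11: WRITE c=77  (c history now [(11, 77)])
v12: WRITE d=76  (d history now [(7, 81), (9, 60), (12, 76)])
v13: WRITE b=30  (b history now [(1, 94), (4, 32), (10, 39), (13, 30)])
READ c @v12: history=[(11, 77)] -> pick v11 -> 77
v14: WRITE b=73  (b history now [(1, 94), (4, 32), (10, 39), (13, 30), (14, 73)])
READ c @v8: history=[(11, 77)] -> no version <= 8 -> NONE
v15: WRITE d=40  (d history now [(7, 81), (9, 60), (12, 76), (15, 40)])
v16: WRITE d=2  (d history now [(7, 81), (9, 60), (12, 76), (15, 40), (16, 2)])
v17: WRITE d=71  (d history now [(7, 81), (9, 60), (12, 76), (15, 40), (16, 2), (17, 71)])
v18: WRITE c=70  (c history now [(11, 77), (18, 70)])
v19: WRITE b=82  (b history now [(1, 94), (4, 32), (10, 39), (13, 30), (14, 73), (19, 82)])
v20: WRITE b=49  (b history now [(1, 94), (4, 32), (10, 39), (13, 30), (14, 73), (19, 82), (20, 49)])
v21: WRITE e=29  (e history now [(2, 45), (3, 91), (5, 83), (6, 24), (21, 29)])
v22: WRITE d=50  (d history now [(7, 81), (9, 60), (12, 76), (15, 40), (16, 2), (17, 71), (22, 50)])
v23: WRITE a=52  (a history now [(8, 58), (23, 52)])

Answer: 94
NONE
NONE
77
NONE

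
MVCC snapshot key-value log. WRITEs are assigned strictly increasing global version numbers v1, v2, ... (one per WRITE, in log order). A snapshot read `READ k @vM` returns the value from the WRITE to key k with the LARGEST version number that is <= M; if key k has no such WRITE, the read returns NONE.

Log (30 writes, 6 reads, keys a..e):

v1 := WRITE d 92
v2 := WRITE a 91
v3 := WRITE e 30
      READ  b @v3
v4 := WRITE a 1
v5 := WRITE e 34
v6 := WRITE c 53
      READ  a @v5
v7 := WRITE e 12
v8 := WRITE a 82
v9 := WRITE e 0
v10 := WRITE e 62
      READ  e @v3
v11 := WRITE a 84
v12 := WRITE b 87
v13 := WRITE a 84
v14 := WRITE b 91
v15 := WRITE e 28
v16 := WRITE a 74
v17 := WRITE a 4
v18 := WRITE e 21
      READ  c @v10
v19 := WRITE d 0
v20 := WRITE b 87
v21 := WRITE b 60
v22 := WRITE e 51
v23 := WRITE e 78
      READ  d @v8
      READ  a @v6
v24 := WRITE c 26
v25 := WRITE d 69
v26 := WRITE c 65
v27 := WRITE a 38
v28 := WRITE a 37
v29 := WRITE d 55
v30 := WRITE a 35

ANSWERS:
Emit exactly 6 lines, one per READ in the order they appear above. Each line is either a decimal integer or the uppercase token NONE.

Answer: NONE
1
30
53
92
1

Derivation:
v1: WRITE d=92  (d history now [(1, 92)])
v2: WRITE a=91  (a history now [(2, 91)])
v3: WRITE e=30  (e history now [(3, 30)])
READ b @v3: history=[] -> no version <= 3 -> NONE
v4: WRITE a=1  (a history now [(2, 91), (4, 1)])
v5: WRITE e=34  (e history now [(3, 30), (5, 34)])
v6: WRITE c=53  (c history now [(6, 53)])
READ a @v5: history=[(2, 91), (4, 1)] -> pick v4 -> 1
v7: WRITE e=12  (e history now [(3, 30), (5, 34), (7, 12)])
v8: WRITE a=82  (a history now [(2, 91), (4, 1), (8, 82)])
v9: WRITE e=0  (e history now [(3, 30), (5, 34), (7, 12), (9, 0)])
v10: WRITE e=62  (e history now [(3, 30), (5, 34), (7, 12), (9, 0), (10, 62)])
READ e @v3: history=[(3, 30), (5, 34), (7, 12), (9, 0), (10, 62)] -> pick v3 -> 30
v11: WRITE a=84  (a history now [(2, 91), (4, 1), (8, 82), (11, 84)])
v12: WRITE b=87  (b history now [(12, 87)])
v13: WRITE a=84  (a history now [(2, 91), (4, 1), (8, 82), (11, 84), (13, 84)])
v14: WRITE b=91  (b history now [(12, 87), (14, 91)])
v15: WRITE e=28  (e history now [(3, 30), (5, 34), (7, 12), (9, 0), (10, 62), (15, 28)])
v16: WRITE a=74  (a history now [(2, 91), (4, 1), (8, 82), (11, 84), (13, 84), (16, 74)])
v17: WRITE a=4  (a history now [(2, 91), (4, 1), (8, 82), (11, 84), (13, 84), (16, 74), (17, 4)])
v18: WRITE e=21  (e history now [(3, 30), (5, 34), (7, 12), (9, 0), (10, 62), (15, 28), (18, 21)])
READ c @v10: history=[(6, 53)] -> pick v6 -> 53
v19: WRITE d=0  (d history now [(1, 92), (19, 0)])
v20: WRITE b=87  (b history now [(12, 87), (14, 91), (20, 87)])
v21: WRITE b=60  (b history now [(12, 87), (14, 91), (20, 87), (21, 60)])
v22: WRITE e=51  (e history now [(3, 30), (5, 34), (7, 12), (9, 0), (10, 62), (15, 28), (18, 21), (22, 51)])
v23: WRITE e=78  (e history now [(3, 30), (5, 34), (7, 12), (9, 0), (10, 62), (15, 28), (18, 21), (22, 51), (23, 78)])
READ d @v8: history=[(1, 92), (19, 0)] -> pick v1 -> 92
READ a @v6: history=[(2, 91), (4, 1), (8, 82), (11, 84), (13, 84), (16, 74), (17, 4)] -> pick v4 -> 1
v24: WRITE c=26  (c history now [(6, 53), (24, 26)])
v25: WRITE d=69  (d history now [(1, 92), (19, 0), (25, 69)])
v26: WRITE c=65  (c history now [(6, 53), (24, 26), (26, 65)])
v27: WRITE a=38  (a history now [(2, 91), (4, 1), (8, 82), (11, 84), (13, 84), (16, 74), (17, 4), (27, 38)])
v28: WRITE a=37  (a history now [(2, 91), (4, 1), (8, 82), (11, 84), (13, 84), (16, 74), (17, 4), (27, 38), (28, 37)])
v29: WRITE d=55  (d history now [(1, 92), (19, 0), (25, 69), (29, 55)])
v30: WRITE a=35  (a history now [(2, 91), (4, 1), (8, 82), (11, 84), (13, 84), (16, 74), (17, 4), (27, 38), (28, 37), (30, 35)])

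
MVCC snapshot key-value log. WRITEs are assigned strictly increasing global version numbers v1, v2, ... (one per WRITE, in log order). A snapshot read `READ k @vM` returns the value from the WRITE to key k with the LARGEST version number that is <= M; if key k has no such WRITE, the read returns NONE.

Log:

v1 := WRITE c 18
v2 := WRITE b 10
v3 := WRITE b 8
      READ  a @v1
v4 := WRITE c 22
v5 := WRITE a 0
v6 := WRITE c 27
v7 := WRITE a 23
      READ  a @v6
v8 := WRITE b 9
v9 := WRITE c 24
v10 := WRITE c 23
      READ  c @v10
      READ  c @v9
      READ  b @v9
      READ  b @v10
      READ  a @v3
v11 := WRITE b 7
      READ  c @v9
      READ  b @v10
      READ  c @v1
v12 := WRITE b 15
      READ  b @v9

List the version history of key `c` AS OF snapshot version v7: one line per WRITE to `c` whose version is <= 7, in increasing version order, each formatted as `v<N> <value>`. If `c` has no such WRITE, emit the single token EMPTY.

Answer: v1 18
v4 22
v6 27

Derivation:
Scan writes for key=c with version <= 7:
  v1 WRITE c 18 -> keep
  v2 WRITE b 10 -> skip
  v3 WRITE b 8 -> skip
  v4 WRITE c 22 -> keep
  v5 WRITE a 0 -> skip
  v6 WRITE c 27 -> keep
  v7 WRITE a 23 -> skip
  v8 WRITE b 9 -> skip
  v9 WRITE c 24 -> drop (> snap)
  v10 WRITE c 23 -> drop (> snap)
  v11 WRITE b 7 -> skip
  v12 WRITE b 15 -> skip
Collected: [(1, 18), (4, 22), (6, 27)]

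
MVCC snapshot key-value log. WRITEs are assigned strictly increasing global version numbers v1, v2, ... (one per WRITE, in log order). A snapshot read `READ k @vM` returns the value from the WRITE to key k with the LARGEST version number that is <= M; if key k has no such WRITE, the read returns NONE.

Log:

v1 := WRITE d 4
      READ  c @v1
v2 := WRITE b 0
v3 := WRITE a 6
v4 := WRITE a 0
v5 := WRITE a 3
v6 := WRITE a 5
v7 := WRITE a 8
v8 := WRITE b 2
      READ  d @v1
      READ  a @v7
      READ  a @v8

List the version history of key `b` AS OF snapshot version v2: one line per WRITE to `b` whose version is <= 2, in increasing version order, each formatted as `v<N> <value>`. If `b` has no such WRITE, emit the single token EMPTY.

Answer: v2 0

Derivation:
Scan writes for key=b with version <= 2:
  v1 WRITE d 4 -> skip
  v2 WRITE b 0 -> keep
  v3 WRITE a 6 -> skip
  v4 WRITE a 0 -> skip
  v5 WRITE a 3 -> skip
  v6 WRITE a 5 -> skip
  v7 WRITE a 8 -> skip
  v8 WRITE b 2 -> drop (> snap)
Collected: [(2, 0)]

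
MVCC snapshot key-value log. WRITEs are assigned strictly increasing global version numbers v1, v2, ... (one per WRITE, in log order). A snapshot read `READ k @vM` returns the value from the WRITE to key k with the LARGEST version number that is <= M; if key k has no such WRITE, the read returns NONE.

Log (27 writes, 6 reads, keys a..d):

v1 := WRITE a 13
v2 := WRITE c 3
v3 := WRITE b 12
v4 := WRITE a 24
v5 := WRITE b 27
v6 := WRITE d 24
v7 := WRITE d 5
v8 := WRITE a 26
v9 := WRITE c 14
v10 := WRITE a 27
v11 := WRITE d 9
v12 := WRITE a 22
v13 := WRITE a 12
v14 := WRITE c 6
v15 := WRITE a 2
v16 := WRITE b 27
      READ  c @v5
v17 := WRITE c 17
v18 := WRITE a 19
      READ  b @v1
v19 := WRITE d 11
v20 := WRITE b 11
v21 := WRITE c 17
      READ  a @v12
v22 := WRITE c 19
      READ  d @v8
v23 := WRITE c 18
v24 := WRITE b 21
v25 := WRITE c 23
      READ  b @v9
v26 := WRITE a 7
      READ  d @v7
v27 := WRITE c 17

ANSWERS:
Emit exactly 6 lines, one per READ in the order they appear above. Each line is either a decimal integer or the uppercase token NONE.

v1: WRITE a=13  (a history now [(1, 13)])
v2: WRITE c=3  (c history now [(2, 3)])
v3: WRITE b=12  (b history now [(3, 12)])
v4: WRITE a=24  (a history now [(1, 13), (4, 24)])
v5: WRITE b=27  (b history now [(3, 12), (5, 27)])
v6: WRITE d=24  (d history now [(6, 24)])
v7: WRITE d=5  (d history now [(6, 24), (7, 5)])
v8: WRITE a=26  (a history now [(1, 13), (4, 24), (8, 26)])
v9: WRITE c=14  (c history now [(2, 3), (9, 14)])
v10: WRITE a=27  (a history now [(1, 13), (4, 24), (8, 26), (10, 27)])
v11: WRITE d=9  (d history now [(6, 24), (7, 5), (11, 9)])
v12: WRITE a=22  (a history now [(1, 13), (4, 24), (8, 26), (10, 27), (12, 22)])
v13: WRITE a=12  (a history now [(1, 13), (4, 24), (8, 26), (10, 27), (12, 22), (13, 12)])
v14: WRITE c=6  (c history now [(2, 3), (9, 14), (14, 6)])
v15: WRITE a=2  (a history now [(1, 13), (4, 24), (8, 26), (10, 27), (12, 22), (13, 12), (15, 2)])
v16: WRITE b=27  (b history now [(3, 12), (5, 27), (16, 27)])
READ c @v5: history=[(2, 3), (9, 14), (14, 6)] -> pick v2 -> 3
v17: WRITE c=17  (c history now [(2, 3), (9, 14), (14, 6), (17, 17)])
v18: WRITE a=19  (a history now [(1, 13), (4, 24), (8, 26), (10, 27), (12, 22), (13, 12), (15, 2), (18, 19)])
READ b @v1: history=[(3, 12), (5, 27), (16, 27)] -> no version <= 1 -> NONE
v19: WRITE d=11  (d history now [(6, 24), (7, 5), (11, 9), (19, 11)])
v20: WRITE b=11  (b history now [(3, 12), (5, 27), (16, 27), (20, 11)])
v21: WRITE c=17  (c history now [(2, 3), (9, 14), (14, 6), (17, 17), (21, 17)])
READ a @v12: history=[(1, 13), (4, 24), (8, 26), (10, 27), (12, 22), (13, 12), (15, 2), (18, 19)] -> pick v12 -> 22
v22: WRITE c=19  (c history now [(2, 3), (9, 14), (14, 6), (17, 17), (21, 17), (22, 19)])
READ d @v8: history=[(6, 24), (7, 5), (11, 9), (19, 11)] -> pick v7 -> 5
v23: WRITE c=18  (c history now [(2, 3), (9, 14), (14, 6), (17, 17), (21, 17), (22, 19), (23, 18)])
v24: WRITE b=21  (b history now [(3, 12), (5, 27), (16, 27), (20, 11), (24, 21)])
v25: WRITE c=23  (c history now [(2, 3), (9, 14), (14, 6), (17, 17), (21, 17), (22, 19), (23, 18), (25, 23)])
READ b @v9: history=[(3, 12), (5, 27), (16, 27), (20, 11), (24, 21)] -> pick v5 -> 27
v26: WRITE a=7  (a history now [(1, 13), (4, 24), (8, 26), (10, 27), (12, 22), (13, 12), (15, 2), (18, 19), (26, 7)])
READ d @v7: history=[(6, 24), (7, 5), (11, 9), (19, 11)] -> pick v7 -> 5
v27: WRITE c=17  (c history now [(2, 3), (9, 14), (14, 6), (17, 17), (21, 17), (22, 19), (23, 18), (25, 23), (27, 17)])

Answer: 3
NONE
22
5
27
5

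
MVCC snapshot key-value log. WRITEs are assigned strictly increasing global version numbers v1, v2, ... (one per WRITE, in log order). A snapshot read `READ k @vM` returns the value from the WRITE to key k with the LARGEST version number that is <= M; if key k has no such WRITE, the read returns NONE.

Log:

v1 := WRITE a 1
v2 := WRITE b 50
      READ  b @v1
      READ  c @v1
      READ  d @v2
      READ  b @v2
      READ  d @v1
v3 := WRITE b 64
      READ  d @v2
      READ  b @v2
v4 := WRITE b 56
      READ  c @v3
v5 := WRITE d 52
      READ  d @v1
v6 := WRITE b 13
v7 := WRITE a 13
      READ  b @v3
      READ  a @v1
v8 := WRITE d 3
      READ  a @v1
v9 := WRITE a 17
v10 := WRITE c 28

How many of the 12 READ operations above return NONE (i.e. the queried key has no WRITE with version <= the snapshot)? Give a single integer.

v1: WRITE a=1  (a history now [(1, 1)])
v2: WRITE b=50  (b history now [(2, 50)])
READ b @v1: history=[(2, 50)] -> no version <= 1 -> NONE
READ c @v1: history=[] -> no version <= 1 -> NONE
READ d @v2: history=[] -> no version <= 2 -> NONE
READ b @v2: history=[(2, 50)] -> pick v2 -> 50
READ d @v1: history=[] -> no version <= 1 -> NONE
v3: WRITE b=64  (b history now [(2, 50), (3, 64)])
READ d @v2: history=[] -> no version <= 2 -> NONE
READ b @v2: history=[(2, 50), (3, 64)] -> pick v2 -> 50
v4: WRITE b=56  (b history now [(2, 50), (3, 64), (4, 56)])
READ c @v3: history=[] -> no version <= 3 -> NONE
v5: WRITE d=52  (d history now [(5, 52)])
READ d @v1: history=[(5, 52)] -> no version <= 1 -> NONE
v6: WRITE b=13  (b history now [(2, 50), (3, 64), (4, 56), (6, 13)])
v7: WRITE a=13  (a history now [(1, 1), (7, 13)])
READ b @v3: history=[(2, 50), (3, 64), (4, 56), (6, 13)] -> pick v3 -> 64
READ a @v1: history=[(1, 1), (7, 13)] -> pick v1 -> 1
v8: WRITE d=3  (d history now [(5, 52), (8, 3)])
READ a @v1: history=[(1, 1), (7, 13)] -> pick v1 -> 1
v9: WRITE a=17  (a history now [(1, 1), (7, 13), (9, 17)])
v10: WRITE c=28  (c history now [(10, 28)])
Read results in order: ['NONE', 'NONE', 'NONE', '50', 'NONE', 'NONE', '50', 'NONE', 'NONE', '64', '1', '1']
NONE count = 7

Answer: 7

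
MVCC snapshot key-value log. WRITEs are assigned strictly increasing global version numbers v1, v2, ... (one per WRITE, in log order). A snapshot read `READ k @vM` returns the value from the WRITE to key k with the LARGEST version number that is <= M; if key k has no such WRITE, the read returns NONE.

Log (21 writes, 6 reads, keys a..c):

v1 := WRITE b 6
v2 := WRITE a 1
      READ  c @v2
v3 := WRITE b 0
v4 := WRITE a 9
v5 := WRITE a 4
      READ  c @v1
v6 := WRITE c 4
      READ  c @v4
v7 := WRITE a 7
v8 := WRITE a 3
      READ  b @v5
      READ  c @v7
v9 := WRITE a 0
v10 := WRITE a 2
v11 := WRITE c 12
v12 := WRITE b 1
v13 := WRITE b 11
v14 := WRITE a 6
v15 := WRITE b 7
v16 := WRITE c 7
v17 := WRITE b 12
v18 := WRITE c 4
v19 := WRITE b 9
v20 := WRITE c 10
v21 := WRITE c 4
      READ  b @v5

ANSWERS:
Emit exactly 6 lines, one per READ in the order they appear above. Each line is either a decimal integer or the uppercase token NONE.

v1: WRITE b=6  (b history now [(1, 6)])
v2: WRITE a=1  (a history now [(2, 1)])
READ c @v2: history=[] -> no version <= 2 -> NONE
v3: WRITE b=0  (b history now [(1, 6), (3, 0)])
v4: WRITE a=9  (a history now [(2, 1), (4, 9)])
v5: WRITE a=4  (a history now [(2, 1), (4, 9), (5, 4)])
READ c @v1: history=[] -> no version <= 1 -> NONE
v6: WRITE c=4  (c history now [(6, 4)])
READ c @v4: history=[(6, 4)] -> no version <= 4 -> NONE
v7: WRITE a=7  (a history now [(2, 1), (4, 9), (5, 4), (7, 7)])
v8: WRITE a=3  (a history now [(2, 1), (4, 9), (5, 4), (7, 7), (8, 3)])
READ b @v5: history=[(1, 6), (3, 0)] -> pick v3 -> 0
READ c @v7: history=[(6, 4)] -> pick v6 -> 4
v9: WRITE a=0  (a history now [(2, 1), (4, 9), (5, 4), (7, 7), (8, 3), (9, 0)])
v10: WRITE a=2  (a history now [(2, 1), (4, 9), (5, 4), (7, 7), (8, 3), (9, 0), (10, 2)])
v11: WRITE c=12  (c history now [(6, 4), (11, 12)])
v12: WRITE b=1  (b history now [(1, 6), (3, 0), (12, 1)])
v13: WRITE b=11  (b history now [(1, 6), (3, 0), (12, 1), (13, 11)])
v14: WRITE a=6  (a history now [(2, 1), (4, 9), (5, 4), (7, 7), (8, 3), (9, 0), (10, 2), (14, 6)])
v15: WRITE b=7  (b history now [(1, 6), (3, 0), (12, 1), (13, 11), (15, 7)])
v16: WRITE c=7  (c history now [(6, 4), (11, 12), (16, 7)])
v17: WRITE b=12  (b history now [(1, 6), (3, 0), (12, 1), (13, 11), (15, 7), (17, 12)])
v18: WRITE c=4  (c history now [(6, 4), (11, 12), (16, 7), (18, 4)])
v19: WRITE b=9  (b history now [(1, 6), (3, 0), (12, 1), (13, 11), (15, 7), (17, 12), (19, 9)])
v20: WRITE c=10  (c history now [(6, 4), (11, 12), (16, 7), (18, 4), (20, 10)])
v21: WRITE c=4  (c history now [(6, 4), (11, 12), (16, 7), (18, 4), (20, 10), (21, 4)])
READ b @v5: history=[(1, 6), (3, 0), (12, 1), (13, 11), (15, 7), (17, 12), (19, 9)] -> pick v3 -> 0

Answer: NONE
NONE
NONE
0
4
0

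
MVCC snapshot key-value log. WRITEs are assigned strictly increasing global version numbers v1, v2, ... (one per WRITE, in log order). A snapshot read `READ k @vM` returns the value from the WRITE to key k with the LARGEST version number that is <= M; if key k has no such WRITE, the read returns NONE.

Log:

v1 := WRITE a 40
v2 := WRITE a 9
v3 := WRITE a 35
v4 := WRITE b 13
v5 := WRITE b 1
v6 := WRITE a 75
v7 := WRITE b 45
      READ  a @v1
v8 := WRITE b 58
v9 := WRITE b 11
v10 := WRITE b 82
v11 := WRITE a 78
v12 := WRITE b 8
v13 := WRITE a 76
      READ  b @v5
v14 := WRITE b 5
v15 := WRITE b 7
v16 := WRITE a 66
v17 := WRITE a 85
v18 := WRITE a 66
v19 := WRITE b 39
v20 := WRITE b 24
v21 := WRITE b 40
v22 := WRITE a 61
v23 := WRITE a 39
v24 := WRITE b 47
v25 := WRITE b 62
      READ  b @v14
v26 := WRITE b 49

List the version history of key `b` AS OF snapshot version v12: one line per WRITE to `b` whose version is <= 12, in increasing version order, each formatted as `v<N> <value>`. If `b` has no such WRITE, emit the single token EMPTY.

Answer: v4 13
v5 1
v7 45
v8 58
v9 11
v10 82
v12 8

Derivation:
Scan writes for key=b with version <= 12:
  v1 WRITE a 40 -> skip
  v2 WRITE a 9 -> skip
  v3 WRITE a 35 -> skip
  v4 WRITE b 13 -> keep
  v5 WRITE b 1 -> keep
  v6 WRITE a 75 -> skip
  v7 WRITE b 45 -> keep
  v8 WRITE b 58 -> keep
  v9 WRITE b 11 -> keep
  v10 WRITE b 82 -> keep
  v11 WRITE a 78 -> skip
  v12 WRITE b 8 -> keep
  v13 WRITE a 76 -> skip
  v14 WRITE b 5 -> drop (> snap)
  v15 WRITE b 7 -> drop (> snap)
  v16 WRITE a 66 -> skip
  v17 WRITE a 85 -> skip
  v18 WRITE a 66 -> skip
  v19 WRITE b 39 -> drop (> snap)
  v20 WRITE b 24 -> drop (> snap)
  v21 WRITE b 40 -> drop (> snap)
  v22 WRITE a 61 -> skip
  v23 WRITE a 39 -> skip
  v24 WRITE b 47 -> drop (> snap)
  v25 WRITE b 62 -> drop (> snap)
  v26 WRITE b 49 -> drop (> snap)
Collected: [(4, 13), (5, 1), (7, 45), (8, 58), (9, 11), (10, 82), (12, 8)]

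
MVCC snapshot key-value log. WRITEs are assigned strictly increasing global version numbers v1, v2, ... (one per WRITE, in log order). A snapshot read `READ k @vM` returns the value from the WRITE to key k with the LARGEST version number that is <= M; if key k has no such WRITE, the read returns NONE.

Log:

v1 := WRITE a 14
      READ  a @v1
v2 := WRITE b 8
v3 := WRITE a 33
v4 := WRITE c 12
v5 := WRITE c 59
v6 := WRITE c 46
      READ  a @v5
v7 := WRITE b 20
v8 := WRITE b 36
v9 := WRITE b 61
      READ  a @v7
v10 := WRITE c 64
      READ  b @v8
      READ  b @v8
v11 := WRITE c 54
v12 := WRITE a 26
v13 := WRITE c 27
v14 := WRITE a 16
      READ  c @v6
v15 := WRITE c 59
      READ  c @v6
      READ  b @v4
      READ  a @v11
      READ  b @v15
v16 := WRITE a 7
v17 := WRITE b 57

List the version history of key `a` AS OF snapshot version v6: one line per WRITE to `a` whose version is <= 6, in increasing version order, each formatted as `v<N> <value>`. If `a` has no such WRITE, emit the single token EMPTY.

Answer: v1 14
v3 33

Derivation:
Scan writes for key=a with version <= 6:
  v1 WRITE a 14 -> keep
  v2 WRITE b 8 -> skip
  v3 WRITE a 33 -> keep
  v4 WRITE c 12 -> skip
  v5 WRITE c 59 -> skip
  v6 WRITE c 46 -> skip
  v7 WRITE b 20 -> skip
  v8 WRITE b 36 -> skip
  v9 WRITE b 61 -> skip
  v10 WRITE c 64 -> skip
  v11 WRITE c 54 -> skip
  v12 WRITE a 26 -> drop (> snap)
  v13 WRITE c 27 -> skip
  v14 WRITE a 16 -> drop (> snap)
  v15 WRITE c 59 -> skip
  v16 WRITE a 7 -> drop (> snap)
  v17 WRITE b 57 -> skip
Collected: [(1, 14), (3, 33)]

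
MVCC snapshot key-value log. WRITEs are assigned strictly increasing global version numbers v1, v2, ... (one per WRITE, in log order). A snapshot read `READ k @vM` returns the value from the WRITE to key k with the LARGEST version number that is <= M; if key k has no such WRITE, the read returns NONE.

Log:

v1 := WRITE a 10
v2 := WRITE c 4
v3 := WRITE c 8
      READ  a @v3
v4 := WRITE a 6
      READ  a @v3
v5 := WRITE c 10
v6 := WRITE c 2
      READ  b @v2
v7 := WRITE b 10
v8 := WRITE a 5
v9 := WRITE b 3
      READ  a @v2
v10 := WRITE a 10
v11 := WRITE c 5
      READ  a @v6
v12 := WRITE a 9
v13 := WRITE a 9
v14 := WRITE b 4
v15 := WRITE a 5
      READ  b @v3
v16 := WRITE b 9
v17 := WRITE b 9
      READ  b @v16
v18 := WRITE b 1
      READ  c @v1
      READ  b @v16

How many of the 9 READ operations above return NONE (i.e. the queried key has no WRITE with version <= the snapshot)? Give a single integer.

v1: WRITE a=10  (a history now [(1, 10)])
v2: WRITE c=4  (c history now [(2, 4)])
v3: WRITE c=8  (c history now [(2, 4), (3, 8)])
READ a @v3: history=[(1, 10)] -> pick v1 -> 10
v4: WRITE a=6  (a history now [(1, 10), (4, 6)])
READ a @v3: history=[(1, 10), (4, 6)] -> pick v1 -> 10
v5: WRITE c=10  (c history now [(2, 4), (3, 8), (5, 10)])
v6: WRITE c=2  (c history now [(2, 4), (3, 8), (5, 10), (6, 2)])
READ b @v2: history=[] -> no version <= 2 -> NONE
v7: WRITE b=10  (b history now [(7, 10)])
v8: WRITE a=5  (a history now [(1, 10), (4, 6), (8, 5)])
v9: WRITE b=3  (b history now [(7, 10), (9, 3)])
READ a @v2: history=[(1, 10), (4, 6), (8, 5)] -> pick v1 -> 10
v10: WRITE a=10  (a history now [(1, 10), (4, 6), (8, 5), (10, 10)])
v11: WRITE c=5  (c history now [(2, 4), (3, 8), (5, 10), (6, 2), (11, 5)])
READ a @v6: history=[(1, 10), (4, 6), (8, 5), (10, 10)] -> pick v4 -> 6
v12: WRITE a=9  (a history now [(1, 10), (4, 6), (8, 5), (10, 10), (12, 9)])
v13: WRITE a=9  (a history now [(1, 10), (4, 6), (8, 5), (10, 10), (12, 9), (13, 9)])
v14: WRITE b=4  (b history now [(7, 10), (9, 3), (14, 4)])
v15: WRITE a=5  (a history now [(1, 10), (4, 6), (8, 5), (10, 10), (12, 9), (13, 9), (15, 5)])
READ b @v3: history=[(7, 10), (9, 3), (14, 4)] -> no version <= 3 -> NONE
v16: WRITE b=9  (b history now [(7, 10), (9, 3), (14, 4), (16, 9)])
v17: WRITE b=9  (b history now [(7, 10), (9, 3), (14, 4), (16, 9), (17, 9)])
READ b @v16: history=[(7, 10), (9, 3), (14, 4), (16, 9), (17, 9)] -> pick v16 -> 9
v18: WRITE b=1  (b history now [(7, 10), (9, 3), (14, 4), (16, 9), (17, 9), (18, 1)])
READ c @v1: history=[(2, 4), (3, 8), (5, 10), (6, 2), (11, 5)] -> no version <= 1 -> NONE
READ b @v16: history=[(7, 10), (9, 3), (14, 4), (16, 9), (17, 9), (18, 1)] -> pick v16 -> 9
Read results in order: ['10', '10', 'NONE', '10', '6', 'NONE', '9', 'NONE', '9']
NONE count = 3

Answer: 3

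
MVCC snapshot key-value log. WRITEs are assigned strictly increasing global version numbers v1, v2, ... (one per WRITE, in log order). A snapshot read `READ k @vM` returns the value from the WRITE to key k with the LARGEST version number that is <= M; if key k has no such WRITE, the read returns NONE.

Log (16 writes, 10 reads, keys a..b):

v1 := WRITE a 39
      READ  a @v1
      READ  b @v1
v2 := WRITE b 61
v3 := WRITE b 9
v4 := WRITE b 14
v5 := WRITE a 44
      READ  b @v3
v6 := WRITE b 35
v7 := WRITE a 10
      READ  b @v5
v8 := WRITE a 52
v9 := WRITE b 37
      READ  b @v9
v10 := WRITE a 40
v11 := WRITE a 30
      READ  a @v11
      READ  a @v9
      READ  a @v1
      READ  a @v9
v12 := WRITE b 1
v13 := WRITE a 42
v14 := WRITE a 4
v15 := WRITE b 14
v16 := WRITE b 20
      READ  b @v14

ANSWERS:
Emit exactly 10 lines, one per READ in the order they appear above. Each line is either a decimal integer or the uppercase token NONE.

v1: WRITE a=39  (a history now [(1, 39)])
READ a @v1: history=[(1, 39)] -> pick v1 -> 39
READ b @v1: history=[] -> no version <= 1 -> NONE
v2: WRITE b=61  (b history now [(2, 61)])
v3: WRITE b=9  (b history now [(2, 61), (3, 9)])
v4: WRITE b=14  (b history now [(2, 61), (3, 9), (4, 14)])
v5: WRITE a=44  (a history now [(1, 39), (5, 44)])
READ b @v3: history=[(2, 61), (3, 9), (4, 14)] -> pick v3 -> 9
v6: WRITE b=35  (b history now [(2, 61), (3, 9), (4, 14), (6, 35)])
v7: WRITE a=10  (a history now [(1, 39), (5, 44), (7, 10)])
READ b @v5: history=[(2, 61), (3, 9), (4, 14), (6, 35)] -> pick v4 -> 14
v8: WRITE a=52  (a history now [(1, 39), (5, 44), (7, 10), (8, 52)])
v9: WRITE b=37  (b history now [(2, 61), (3, 9), (4, 14), (6, 35), (9, 37)])
READ b @v9: history=[(2, 61), (3, 9), (4, 14), (6, 35), (9, 37)] -> pick v9 -> 37
v10: WRITE a=40  (a history now [(1, 39), (5, 44), (7, 10), (8, 52), (10, 40)])
v11: WRITE a=30  (a history now [(1, 39), (5, 44), (7, 10), (8, 52), (10, 40), (11, 30)])
READ a @v11: history=[(1, 39), (5, 44), (7, 10), (8, 52), (10, 40), (11, 30)] -> pick v11 -> 30
READ a @v9: history=[(1, 39), (5, 44), (7, 10), (8, 52), (10, 40), (11, 30)] -> pick v8 -> 52
READ a @v1: history=[(1, 39), (5, 44), (7, 10), (8, 52), (10, 40), (11, 30)] -> pick v1 -> 39
READ a @v9: history=[(1, 39), (5, 44), (7, 10), (8, 52), (10, 40), (11, 30)] -> pick v8 -> 52
v12: WRITE b=1  (b history now [(2, 61), (3, 9), (4, 14), (6, 35), (9, 37), (12, 1)])
v13: WRITE a=42  (a history now [(1, 39), (5, 44), (7, 10), (8, 52), (10, 40), (11, 30), (13, 42)])
v14: WRITE a=4  (a history now [(1, 39), (5, 44), (7, 10), (8, 52), (10, 40), (11, 30), (13, 42), (14, 4)])
v15: WRITE b=14  (b history now [(2, 61), (3, 9), (4, 14), (6, 35), (9, 37), (12, 1), (15, 14)])
v16: WRITE b=20  (b history now [(2, 61), (3, 9), (4, 14), (6, 35), (9, 37), (12, 1), (15, 14), (16, 20)])
READ b @v14: history=[(2, 61), (3, 9), (4, 14), (6, 35), (9, 37), (12, 1), (15, 14), (16, 20)] -> pick v12 -> 1

Answer: 39
NONE
9
14
37
30
52
39
52
1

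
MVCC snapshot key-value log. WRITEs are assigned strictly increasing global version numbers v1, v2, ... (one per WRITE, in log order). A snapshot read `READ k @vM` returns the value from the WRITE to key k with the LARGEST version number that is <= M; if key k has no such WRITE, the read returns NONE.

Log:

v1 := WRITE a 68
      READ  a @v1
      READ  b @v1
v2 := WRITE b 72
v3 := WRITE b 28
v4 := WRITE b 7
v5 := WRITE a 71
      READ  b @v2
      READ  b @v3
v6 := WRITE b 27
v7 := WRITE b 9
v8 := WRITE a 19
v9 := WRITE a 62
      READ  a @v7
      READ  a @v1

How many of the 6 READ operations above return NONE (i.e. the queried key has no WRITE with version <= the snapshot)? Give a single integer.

Answer: 1

Derivation:
v1: WRITE a=68  (a history now [(1, 68)])
READ a @v1: history=[(1, 68)] -> pick v1 -> 68
READ b @v1: history=[] -> no version <= 1 -> NONE
v2: WRITE b=72  (b history now [(2, 72)])
v3: WRITE b=28  (b history now [(2, 72), (3, 28)])
v4: WRITE b=7  (b history now [(2, 72), (3, 28), (4, 7)])
v5: WRITE a=71  (a history now [(1, 68), (5, 71)])
READ b @v2: history=[(2, 72), (3, 28), (4, 7)] -> pick v2 -> 72
READ b @v3: history=[(2, 72), (3, 28), (4, 7)] -> pick v3 -> 28
v6: WRITE b=27  (b history now [(2, 72), (3, 28), (4, 7), (6, 27)])
v7: WRITE b=9  (b history now [(2, 72), (3, 28), (4, 7), (6, 27), (7, 9)])
v8: WRITE a=19  (a history now [(1, 68), (5, 71), (8, 19)])
v9: WRITE a=62  (a history now [(1, 68), (5, 71), (8, 19), (9, 62)])
READ a @v7: history=[(1, 68), (5, 71), (8, 19), (9, 62)] -> pick v5 -> 71
READ a @v1: history=[(1, 68), (5, 71), (8, 19), (9, 62)] -> pick v1 -> 68
Read results in order: ['68', 'NONE', '72', '28', '71', '68']
NONE count = 1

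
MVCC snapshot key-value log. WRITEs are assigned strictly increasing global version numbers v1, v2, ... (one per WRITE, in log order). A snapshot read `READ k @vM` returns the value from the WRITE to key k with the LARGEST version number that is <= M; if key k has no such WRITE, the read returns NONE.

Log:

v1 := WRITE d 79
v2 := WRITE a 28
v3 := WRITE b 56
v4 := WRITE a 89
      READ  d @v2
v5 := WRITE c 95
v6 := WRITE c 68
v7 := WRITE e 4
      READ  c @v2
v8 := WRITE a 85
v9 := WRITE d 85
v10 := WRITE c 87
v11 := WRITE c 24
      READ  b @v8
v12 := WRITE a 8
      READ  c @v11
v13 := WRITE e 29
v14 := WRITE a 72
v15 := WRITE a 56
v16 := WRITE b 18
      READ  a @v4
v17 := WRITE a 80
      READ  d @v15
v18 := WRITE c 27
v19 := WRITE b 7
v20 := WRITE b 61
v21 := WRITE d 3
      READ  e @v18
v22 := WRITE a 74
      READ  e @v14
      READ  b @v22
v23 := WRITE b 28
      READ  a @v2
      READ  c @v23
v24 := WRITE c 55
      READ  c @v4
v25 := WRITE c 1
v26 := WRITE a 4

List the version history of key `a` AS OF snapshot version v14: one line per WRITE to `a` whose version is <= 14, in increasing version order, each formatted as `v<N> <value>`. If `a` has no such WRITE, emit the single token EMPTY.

Scan writes for key=a with version <= 14:
  v1 WRITE d 79 -> skip
  v2 WRITE a 28 -> keep
  v3 WRITE b 56 -> skip
  v4 WRITE a 89 -> keep
  v5 WRITE c 95 -> skip
  v6 WRITE c 68 -> skip
  v7 WRITE e 4 -> skip
  v8 WRITE a 85 -> keep
  v9 WRITE d 85 -> skip
  v10 WRITE c 87 -> skip
  v11 WRITE c 24 -> skip
  v12 WRITE a 8 -> keep
  v13 WRITE e 29 -> skip
  v14 WRITE a 72 -> keep
  v15 WRITE a 56 -> drop (> snap)
  v16 WRITE b 18 -> skip
  v17 WRITE a 80 -> drop (> snap)
  v18 WRITE c 27 -> skip
  v19 WRITE b 7 -> skip
  v20 WRITE b 61 -> skip
  v21 WRITE d 3 -> skip
  v22 WRITE a 74 -> drop (> snap)
  v23 WRITE b 28 -> skip
  v24 WRITE c 55 -> skip
  v25 WRITE c 1 -> skip
  v26 WRITE a 4 -> drop (> snap)
Collected: [(2, 28), (4, 89), (8, 85), (12, 8), (14, 72)]

Answer: v2 28
v4 89
v8 85
v12 8
v14 72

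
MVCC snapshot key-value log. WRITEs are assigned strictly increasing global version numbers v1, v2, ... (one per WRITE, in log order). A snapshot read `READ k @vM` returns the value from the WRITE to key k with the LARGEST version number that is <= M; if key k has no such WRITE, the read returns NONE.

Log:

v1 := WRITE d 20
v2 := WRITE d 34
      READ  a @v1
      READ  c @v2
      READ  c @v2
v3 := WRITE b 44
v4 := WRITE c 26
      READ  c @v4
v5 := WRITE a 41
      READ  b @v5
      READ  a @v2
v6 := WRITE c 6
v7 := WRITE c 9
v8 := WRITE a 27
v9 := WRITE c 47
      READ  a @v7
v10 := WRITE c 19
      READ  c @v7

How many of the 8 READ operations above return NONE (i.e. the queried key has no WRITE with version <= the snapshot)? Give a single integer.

v1: WRITE d=20  (d history now [(1, 20)])
v2: WRITE d=34  (d history now [(1, 20), (2, 34)])
READ a @v1: history=[] -> no version <= 1 -> NONE
READ c @v2: history=[] -> no version <= 2 -> NONE
READ c @v2: history=[] -> no version <= 2 -> NONE
v3: WRITE b=44  (b history now [(3, 44)])
v4: WRITE c=26  (c history now [(4, 26)])
READ c @v4: history=[(4, 26)] -> pick v4 -> 26
v5: WRITE a=41  (a history now [(5, 41)])
READ b @v5: history=[(3, 44)] -> pick v3 -> 44
READ a @v2: history=[(5, 41)] -> no version <= 2 -> NONE
v6: WRITE c=6  (c history now [(4, 26), (6, 6)])
v7: WRITE c=9  (c history now [(4, 26), (6, 6), (7, 9)])
v8: WRITE a=27  (a history now [(5, 41), (8, 27)])
v9: WRITE c=47  (c history now [(4, 26), (6, 6), (7, 9), (9, 47)])
READ a @v7: history=[(5, 41), (8, 27)] -> pick v5 -> 41
v10: WRITE c=19  (c history now [(4, 26), (6, 6), (7, 9), (9, 47), (10, 19)])
READ c @v7: history=[(4, 26), (6, 6), (7, 9), (9, 47), (10, 19)] -> pick v7 -> 9
Read results in order: ['NONE', 'NONE', 'NONE', '26', '44', 'NONE', '41', '9']
NONE count = 4

Answer: 4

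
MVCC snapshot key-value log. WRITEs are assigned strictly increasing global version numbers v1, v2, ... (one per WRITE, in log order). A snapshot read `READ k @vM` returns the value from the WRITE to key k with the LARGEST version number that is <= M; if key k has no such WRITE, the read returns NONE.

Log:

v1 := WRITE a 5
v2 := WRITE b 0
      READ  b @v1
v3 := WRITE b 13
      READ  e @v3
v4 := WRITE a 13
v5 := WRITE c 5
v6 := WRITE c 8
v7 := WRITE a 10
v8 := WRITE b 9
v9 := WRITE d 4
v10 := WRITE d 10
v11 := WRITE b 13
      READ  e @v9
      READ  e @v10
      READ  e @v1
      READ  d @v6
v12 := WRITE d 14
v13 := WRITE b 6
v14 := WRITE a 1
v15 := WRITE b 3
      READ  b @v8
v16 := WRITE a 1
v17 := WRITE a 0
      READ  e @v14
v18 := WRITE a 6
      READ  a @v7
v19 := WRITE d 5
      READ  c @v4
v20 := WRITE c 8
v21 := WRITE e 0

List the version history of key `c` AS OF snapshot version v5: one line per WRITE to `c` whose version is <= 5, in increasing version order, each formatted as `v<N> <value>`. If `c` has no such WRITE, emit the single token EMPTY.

Answer: v5 5

Derivation:
Scan writes for key=c with version <= 5:
  v1 WRITE a 5 -> skip
  v2 WRITE b 0 -> skip
  v3 WRITE b 13 -> skip
  v4 WRITE a 13 -> skip
  v5 WRITE c 5 -> keep
  v6 WRITE c 8 -> drop (> snap)
  v7 WRITE a 10 -> skip
  v8 WRITE b 9 -> skip
  v9 WRITE d 4 -> skip
  v10 WRITE d 10 -> skip
  v11 WRITE b 13 -> skip
  v12 WRITE d 14 -> skip
  v13 WRITE b 6 -> skip
  v14 WRITE a 1 -> skip
  v15 WRITE b 3 -> skip
  v16 WRITE a 1 -> skip
  v17 WRITE a 0 -> skip
  v18 WRITE a 6 -> skip
  v19 WRITE d 5 -> skip
  v20 WRITE c 8 -> drop (> snap)
  v21 WRITE e 0 -> skip
Collected: [(5, 5)]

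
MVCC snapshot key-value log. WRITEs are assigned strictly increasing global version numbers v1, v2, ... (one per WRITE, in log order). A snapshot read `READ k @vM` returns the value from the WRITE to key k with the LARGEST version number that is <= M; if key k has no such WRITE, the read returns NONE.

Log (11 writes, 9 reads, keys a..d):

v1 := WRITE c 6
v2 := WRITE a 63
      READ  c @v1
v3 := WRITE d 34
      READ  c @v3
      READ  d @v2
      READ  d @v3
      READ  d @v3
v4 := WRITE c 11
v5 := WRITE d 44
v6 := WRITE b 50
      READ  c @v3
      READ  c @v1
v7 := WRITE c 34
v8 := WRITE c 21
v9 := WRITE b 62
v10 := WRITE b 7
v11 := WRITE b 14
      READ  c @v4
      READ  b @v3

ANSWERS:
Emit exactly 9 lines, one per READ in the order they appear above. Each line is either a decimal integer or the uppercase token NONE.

Answer: 6
6
NONE
34
34
6
6
11
NONE

Derivation:
v1: WRITE c=6  (c history now [(1, 6)])
v2: WRITE a=63  (a history now [(2, 63)])
READ c @v1: history=[(1, 6)] -> pick v1 -> 6
v3: WRITE d=34  (d history now [(3, 34)])
READ c @v3: history=[(1, 6)] -> pick v1 -> 6
READ d @v2: history=[(3, 34)] -> no version <= 2 -> NONE
READ d @v3: history=[(3, 34)] -> pick v3 -> 34
READ d @v3: history=[(3, 34)] -> pick v3 -> 34
v4: WRITE c=11  (c history now [(1, 6), (4, 11)])
v5: WRITE d=44  (d history now [(3, 34), (5, 44)])
v6: WRITE b=50  (b history now [(6, 50)])
READ c @v3: history=[(1, 6), (4, 11)] -> pick v1 -> 6
READ c @v1: history=[(1, 6), (4, 11)] -> pick v1 -> 6
v7: WRITE c=34  (c history now [(1, 6), (4, 11), (7, 34)])
v8: WRITE c=21  (c history now [(1, 6), (4, 11), (7, 34), (8, 21)])
v9: WRITE b=62  (b history now [(6, 50), (9, 62)])
v10: WRITE b=7  (b history now [(6, 50), (9, 62), (10, 7)])
v11: WRITE b=14  (b history now [(6, 50), (9, 62), (10, 7), (11, 14)])
READ c @v4: history=[(1, 6), (4, 11), (7, 34), (8, 21)] -> pick v4 -> 11
READ b @v3: history=[(6, 50), (9, 62), (10, 7), (11, 14)] -> no version <= 3 -> NONE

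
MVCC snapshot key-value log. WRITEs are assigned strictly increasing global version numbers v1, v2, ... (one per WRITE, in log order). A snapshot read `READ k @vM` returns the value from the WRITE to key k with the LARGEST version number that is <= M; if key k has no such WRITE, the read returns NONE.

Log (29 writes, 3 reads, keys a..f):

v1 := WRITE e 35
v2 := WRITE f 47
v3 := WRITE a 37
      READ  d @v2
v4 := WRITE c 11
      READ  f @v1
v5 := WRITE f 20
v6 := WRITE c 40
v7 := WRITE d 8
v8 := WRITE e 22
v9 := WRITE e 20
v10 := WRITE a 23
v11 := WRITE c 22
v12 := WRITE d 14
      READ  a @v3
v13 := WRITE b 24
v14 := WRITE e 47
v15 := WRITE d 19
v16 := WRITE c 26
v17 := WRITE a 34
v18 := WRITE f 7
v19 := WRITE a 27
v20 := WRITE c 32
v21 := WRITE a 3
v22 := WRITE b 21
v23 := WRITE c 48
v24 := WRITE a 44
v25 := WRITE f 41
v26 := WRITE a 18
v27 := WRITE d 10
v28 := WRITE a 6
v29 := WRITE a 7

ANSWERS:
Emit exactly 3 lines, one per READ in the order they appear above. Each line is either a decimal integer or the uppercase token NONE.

Answer: NONE
NONE
37

Derivation:
v1: WRITE e=35  (e history now [(1, 35)])
v2: WRITE f=47  (f history now [(2, 47)])
v3: WRITE a=37  (a history now [(3, 37)])
READ d @v2: history=[] -> no version <= 2 -> NONE
v4: WRITE c=11  (c history now [(4, 11)])
READ f @v1: history=[(2, 47)] -> no version <= 1 -> NONE
v5: WRITE f=20  (f history now [(2, 47), (5, 20)])
v6: WRITE c=40  (c history now [(4, 11), (6, 40)])
v7: WRITE d=8  (d history now [(7, 8)])
v8: WRITE e=22  (e history now [(1, 35), (8, 22)])
v9: WRITE e=20  (e history now [(1, 35), (8, 22), (9, 20)])
v10: WRITE a=23  (a history now [(3, 37), (10, 23)])
v11: WRITE c=22  (c history now [(4, 11), (6, 40), (11, 22)])
v12: WRITE d=14  (d history now [(7, 8), (12, 14)])
READ a @v3: history=[(3, 37), (10, 23)] -> pick v3 -> 37
v13: WRITE b=24  (b history now [(13, 24)])
v14: WRITE e=47  (e history now [(1, 35), (8, 22), (9, 20), (14, 47)])
v15: WRITE d=19  (d history now [(7, 8), (12, 14), (15, 19)])
v16: WRITE c=26  (c history now [(4, 11), (6, 40), (11, 22), (16, 26)])
v17: WRITE a=34  (a history now [(3, 37), (10, 23), (17, 34)])
v18: WRITE f=7  (f history now [(2, 47), (5, 20), (18, 7)])
v19: WRITE a=27  (a history now [(3, 37), (10, 23), (17, 34), (19, 27)])
v20: WRITE c=32  (c history now [(4, 11), (6, 40), (11, 22), (16, 26), (20, 32)])
v21: WRITE a=3  (a history now [(3, 37), (10, 23), (17, 34), (19, 27), (21, 3)])
v22: WRITE b=21  (b history now [(13, 24), (22, 21)])
v23: WRITE c=48  (c history now [(4, 11), (6, 40), (11, 22), (16, 26), (20, 32), (23, 48)])
v24: WRITE a=44  (a history now [(3, 37), (10, 23), (17, 34), (19, 27), (21, 3), (24, 44)])
v25: WRITE f=41  (f history now [(2, 47), (5, 20), (18, 7), (25, 41)])
v26: WRITE a=18  (a history now [(3, 37), (10, 23), (17, 34), (19, 27), (21, 3), (24, 44), (26, 18)])
v27: WRITE d=10  (d history now [(7, 8), (12, 14), (15, 19), (27, 10)])
v28: WRITE a=6  (a history now [(3, 37), (10, 23), (17, 34), (19, 27), (21, 3), (24, 44), (26, 18), (28, 6)])
v29: WRITE a=7  (a history now [(3, 37), (10, 23), (17, 34), (19, 27), (21, 3), (24, 44), (26, 18), (28, 6), (29, 7)])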